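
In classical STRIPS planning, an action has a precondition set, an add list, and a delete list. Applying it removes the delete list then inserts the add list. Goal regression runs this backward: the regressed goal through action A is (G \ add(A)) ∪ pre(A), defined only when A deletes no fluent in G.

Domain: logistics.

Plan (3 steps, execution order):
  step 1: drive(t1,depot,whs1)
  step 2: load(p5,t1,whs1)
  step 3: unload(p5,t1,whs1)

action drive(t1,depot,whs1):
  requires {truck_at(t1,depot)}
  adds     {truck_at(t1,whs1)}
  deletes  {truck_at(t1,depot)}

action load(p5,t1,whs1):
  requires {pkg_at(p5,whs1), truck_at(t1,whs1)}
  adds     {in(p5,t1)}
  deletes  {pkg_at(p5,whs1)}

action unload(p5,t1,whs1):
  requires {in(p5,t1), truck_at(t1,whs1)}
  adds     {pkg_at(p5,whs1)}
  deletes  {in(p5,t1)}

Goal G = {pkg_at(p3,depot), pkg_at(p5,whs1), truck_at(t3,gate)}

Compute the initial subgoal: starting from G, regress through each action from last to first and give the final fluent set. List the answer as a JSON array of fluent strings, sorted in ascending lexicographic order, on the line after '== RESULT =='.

Regress step by step:
  through step 3 (unload(p5,t1,whs1)): drop {pkg_at(p5,whs1)}, keep {pkg_at(p3,depot), truck_at(t3,gate)}, require {in(p5,t1), truck_at(t1,whs1)}
    → {in(p5,t1), pkg_at(p3,depot), truck_at(t1,whs1), truck_at(t3,gate)}
  through step 2 (load(p5,t1,whs1)): drop {in(p5,t1)}, keep {pkg_at(p3,depot), truck_at(t1,whs1), truck_at(t3,gate)}, require {pkg_at(p5,whs1), truck_at(t1,whs1)}
    → {pkg_at(p3,depot), pkg_at(p5,whs1), truck_at(t1,whs1), truck_at(t3,gate)}
  through step 1 (drive(t1,depot,whs1)): drop {truck_at(t1,whs1)}, keep {pkg_at(p3,depot), pkg_at(p5,whs1), truck_at(t3,gate)}, require {truck_at(t1,depot)}
    → {pkg_at(p3,depot), pkg_at(p5,whs1), truck_at(t1,depot), truck_at(t3,gate)}

== RESULT ==
["pkg_at(p3,depot)", "pkg_at(p5,whs1)", "truck_at(t1,depot)", "truck_at(t3,gate)"]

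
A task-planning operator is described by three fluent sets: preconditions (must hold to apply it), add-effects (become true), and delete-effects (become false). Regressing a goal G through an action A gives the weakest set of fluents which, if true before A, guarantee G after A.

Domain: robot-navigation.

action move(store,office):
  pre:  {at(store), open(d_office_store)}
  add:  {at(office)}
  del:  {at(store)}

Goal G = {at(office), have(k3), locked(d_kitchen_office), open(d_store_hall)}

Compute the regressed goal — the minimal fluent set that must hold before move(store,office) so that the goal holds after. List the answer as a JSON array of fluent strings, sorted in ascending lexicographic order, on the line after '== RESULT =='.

Compute (G \ add) ∪ pre:
  G ∩ del = {}  (empty — regression defined)
  G \ add = {at(office), have(k3), locked(d_kitchen_office), open(d_store_hall)} \ {at(office)} = {have(k3), locked(d_kitchen_office), open(d_store_hall)}
  ∪ pre   = {have(k3), locked(d_kitchen_office), open(d_store_hall)} ∪ {at(store), open(d_office_store)}
          = {at(store), have(k3), locked(d_kitchen_office), open(d_office_store), open(d_store_hall)}

== RESULT ==
["at(store)", "have(k3)", "locked(d_kitchen_office)", "open(d_office_store)", "open(d_store_hall)"]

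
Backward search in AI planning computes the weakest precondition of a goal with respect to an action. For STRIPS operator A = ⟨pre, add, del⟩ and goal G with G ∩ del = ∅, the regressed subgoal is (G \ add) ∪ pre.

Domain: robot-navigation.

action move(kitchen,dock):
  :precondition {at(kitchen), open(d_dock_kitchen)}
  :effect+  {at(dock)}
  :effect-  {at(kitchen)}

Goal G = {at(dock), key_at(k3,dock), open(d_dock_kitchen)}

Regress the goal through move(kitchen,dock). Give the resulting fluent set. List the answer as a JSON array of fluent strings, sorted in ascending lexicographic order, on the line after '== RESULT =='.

Regress:
  G ∩ del = {}  (empty — regression defined)
  G \ add = {at(dock), key_at(k3,dock), open(d_dock_kitchen)} \ {at(dock)} = {key_at(k3,dock), open(d_dock_kitchen)}
  ∪ pre   = {key_at(k3,dock), open(d_dock_kitchen)} ∪ {at(kitchen), open(d_dock_kitchen)}
          = {at(kitchen), key_at(k3,dock), open(d_dock_kitchen)}

== RESULT ==
["at(kitchen)", "key_at(k3,dock)", "open(d_dock_kitchen)"]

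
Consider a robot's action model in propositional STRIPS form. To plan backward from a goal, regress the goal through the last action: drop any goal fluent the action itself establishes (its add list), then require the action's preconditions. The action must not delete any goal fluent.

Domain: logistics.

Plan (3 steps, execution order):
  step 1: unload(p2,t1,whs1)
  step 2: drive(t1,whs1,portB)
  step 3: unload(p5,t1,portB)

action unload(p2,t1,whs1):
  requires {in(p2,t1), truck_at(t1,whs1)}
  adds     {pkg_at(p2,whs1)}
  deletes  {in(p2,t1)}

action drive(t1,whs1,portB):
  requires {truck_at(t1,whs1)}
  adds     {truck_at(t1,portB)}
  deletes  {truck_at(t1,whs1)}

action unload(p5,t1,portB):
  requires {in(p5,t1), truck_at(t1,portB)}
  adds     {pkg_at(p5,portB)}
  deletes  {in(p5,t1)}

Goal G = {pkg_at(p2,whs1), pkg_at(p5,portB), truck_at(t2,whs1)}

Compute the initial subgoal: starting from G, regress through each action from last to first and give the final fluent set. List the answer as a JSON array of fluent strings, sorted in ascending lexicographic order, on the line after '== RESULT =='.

Work backward from the goal:
  through step 3 (unload(p5,t1,portB)): drop {pkg_at(p5,portB)}, keep {pkg_at(p2,whs1), truck_at(t2,whs1)}, require {in(p5,t1), truck_at(t1,portB)}
    → {in(p5,t1), pkg_at(p2,whs1), truck_at(t1,portB), truck_at(t2,whs1)}
  through step 2 (drive(t1,whs1,portB)): drop {truck_at(t1,portB)}, keep {in(p5,t1), pkg_at(p2,whs1), truck_at(t2,whs1)}, require {truck_at(t1,whs1)}
    → {in(p5,t1), pkg_at(p2,whs1), truck_at(t1,whs1), truck_at(t2,whs1)}
  through step 1 (unload(p2,t1,whs1)): drop {pkg_at(p2,whs1)}, keep {in(p5,t1), truck_at(t1,whs1), truck_at(t2,whs1)}, require {in(p2,t1), truck_at(t1,whs1)}
    → {in(p2,t1), in(p5,t1), truck_at(t1,whs1), truck_at(t2,whs1)}

== RESULT ==
["in(p2,t1)", "in(p5,t1)", "truck_at(t1,whs1)", "truck_at(t2,whs1)"]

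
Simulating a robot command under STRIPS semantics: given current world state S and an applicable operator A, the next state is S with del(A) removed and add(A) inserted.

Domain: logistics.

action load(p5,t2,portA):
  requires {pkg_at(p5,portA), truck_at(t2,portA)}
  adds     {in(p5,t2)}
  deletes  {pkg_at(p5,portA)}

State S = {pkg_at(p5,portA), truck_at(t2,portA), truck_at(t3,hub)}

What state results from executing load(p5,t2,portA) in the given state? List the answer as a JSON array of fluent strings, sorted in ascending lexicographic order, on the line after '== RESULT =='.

Compute (S \ del) ∪ add:
  pre ⊆ S: {pkg_at(p5,portA), truck_at(t2,portA)} ⊆ S  — applicable
  S \ del = {truck_at(t2,portA), truck_at(t3,hub)}
  ∪ add   = {in(p5,t2), truck_at(t2,portA), truck_at(t3,hub)}

== RESULT ==
["in(p5,t2)", "truck_at(t2,portA)", "truck_at(t3,hub)"]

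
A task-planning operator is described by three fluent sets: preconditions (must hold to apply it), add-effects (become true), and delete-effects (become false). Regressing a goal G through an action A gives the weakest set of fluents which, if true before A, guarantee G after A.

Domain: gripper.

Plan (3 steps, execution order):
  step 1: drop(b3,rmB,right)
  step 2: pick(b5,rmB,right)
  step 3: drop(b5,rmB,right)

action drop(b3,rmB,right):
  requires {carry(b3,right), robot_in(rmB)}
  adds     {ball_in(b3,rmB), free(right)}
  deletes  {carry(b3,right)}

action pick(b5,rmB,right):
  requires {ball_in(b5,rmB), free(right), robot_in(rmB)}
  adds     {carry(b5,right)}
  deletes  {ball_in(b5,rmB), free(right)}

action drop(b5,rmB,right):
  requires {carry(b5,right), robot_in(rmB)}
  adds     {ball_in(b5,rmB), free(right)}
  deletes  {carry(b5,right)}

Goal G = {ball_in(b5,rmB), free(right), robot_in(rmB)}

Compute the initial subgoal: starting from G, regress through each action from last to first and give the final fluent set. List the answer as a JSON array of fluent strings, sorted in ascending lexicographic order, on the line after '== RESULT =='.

Regress step by step:
  through step 3 (drop(b5,rmB,right)): drop {ball_in(b5,rmB), free(right)}, keep {robot_in(rmB)}, require {carry(b5,right), robot_in(rmB)}
    → {carry(b5,right), robot_in(rmB)}
  through step 2 (pick(b5,rmB,right)): drop {carry(b5,right)}, keep {robot_in(rmB)}, require {ball_in(b5,rmB), free(right), robot_in(rmB)}
    → {ball_in(b5,rmB), free(right), robot_in(rmB)}
  through step 1 (drop(b3,rmB,right)): drop {free(right)}, keep {ball_in(b5,rmB), robot_in(rmB)}, require {carry(b3,right), robot_in(rmB)}
    → {ball_in(b5,rmB), carry(b3,right), robot_in(rmB)}

== RESULT ==
["ball_in(b5,rmB)", "carry(b3,right)", "robot_in(rmB)"]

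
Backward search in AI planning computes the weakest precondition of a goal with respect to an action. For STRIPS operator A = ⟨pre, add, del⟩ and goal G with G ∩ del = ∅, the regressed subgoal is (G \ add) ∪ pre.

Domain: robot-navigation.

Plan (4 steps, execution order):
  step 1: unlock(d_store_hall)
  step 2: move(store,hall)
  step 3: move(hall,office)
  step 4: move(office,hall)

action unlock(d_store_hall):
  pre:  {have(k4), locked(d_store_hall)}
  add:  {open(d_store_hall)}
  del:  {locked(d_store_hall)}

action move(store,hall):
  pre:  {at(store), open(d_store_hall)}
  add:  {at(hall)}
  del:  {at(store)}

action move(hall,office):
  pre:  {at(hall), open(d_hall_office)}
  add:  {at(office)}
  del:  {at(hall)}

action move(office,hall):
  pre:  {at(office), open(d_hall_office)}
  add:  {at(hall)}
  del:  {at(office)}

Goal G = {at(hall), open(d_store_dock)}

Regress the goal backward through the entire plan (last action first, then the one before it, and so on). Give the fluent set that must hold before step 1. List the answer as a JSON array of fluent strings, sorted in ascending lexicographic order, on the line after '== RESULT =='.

Work backward from the goal:
  through step 4 (move(office,hall)): drop {at(hall)}, keep {open(d_store_dock)}, require {at(office), open(d_hall_office)}
    → {at(office), open(d_hall_office), open(d_store_dock)}
  through step 3 (move(hall,office)): drop {at(office)}, keep {open(d_hall_office), open(d_store_dock)}, require {at(hall), open(d_hall_office)}
    → {at(hall), open(d_hall_office), open(d_store_dock)}
  through step 2 (move(store,hall)): drop {at(hall)}, keep {open(d_hall_office), open(d_store_dock)}, require {at(store), open(d_store_hall)}
    → {at(store), open(d_hall_office), open(d_store_dock), open(d_store_hall)}
  through step 1 (unlock(d_store_hall)): drop {open(d_store_hall)}, keep {at(store), open(d_hall_office), open(d_store_dock)}, require {have(k4), locked(d_store_hall)}
    → {at(store), have(k4), locked(d_store_hall), open(d_hall_office), open(d_store_dock)}

== RESULT ==
["at(store)", "have(k4)", "locked(d_store_hall)", "open(d_hall_office)", "open(d_store_dock)"]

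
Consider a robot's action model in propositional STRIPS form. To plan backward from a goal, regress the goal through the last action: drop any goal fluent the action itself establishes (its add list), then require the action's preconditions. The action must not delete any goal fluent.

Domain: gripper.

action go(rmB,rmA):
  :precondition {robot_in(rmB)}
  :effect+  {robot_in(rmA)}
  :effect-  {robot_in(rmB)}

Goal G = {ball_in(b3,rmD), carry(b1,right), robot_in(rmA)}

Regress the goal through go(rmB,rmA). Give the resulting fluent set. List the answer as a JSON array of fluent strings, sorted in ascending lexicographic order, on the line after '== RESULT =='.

Regress:
  G ∩ del = {}  (empty — regression defined)
  G \ add = {ball_in(b3,rmD), carry(b1,right), robot_in(rmA)} \ {robot_in(rmA)} = {ball_in(b3,rmD), carry(b1,right)}
  ∪ pre   = {ball_in(b3,rmD), carry(b1,right)} ∪ {robot_in(rmB)}
          = {ball_in(b3,rmD), carry(b1,right), robot_in(rmB)}

== RESULT ==
["ball_in(b3,rmD)", "carry(b1,right)", "robot_in(rmB)"]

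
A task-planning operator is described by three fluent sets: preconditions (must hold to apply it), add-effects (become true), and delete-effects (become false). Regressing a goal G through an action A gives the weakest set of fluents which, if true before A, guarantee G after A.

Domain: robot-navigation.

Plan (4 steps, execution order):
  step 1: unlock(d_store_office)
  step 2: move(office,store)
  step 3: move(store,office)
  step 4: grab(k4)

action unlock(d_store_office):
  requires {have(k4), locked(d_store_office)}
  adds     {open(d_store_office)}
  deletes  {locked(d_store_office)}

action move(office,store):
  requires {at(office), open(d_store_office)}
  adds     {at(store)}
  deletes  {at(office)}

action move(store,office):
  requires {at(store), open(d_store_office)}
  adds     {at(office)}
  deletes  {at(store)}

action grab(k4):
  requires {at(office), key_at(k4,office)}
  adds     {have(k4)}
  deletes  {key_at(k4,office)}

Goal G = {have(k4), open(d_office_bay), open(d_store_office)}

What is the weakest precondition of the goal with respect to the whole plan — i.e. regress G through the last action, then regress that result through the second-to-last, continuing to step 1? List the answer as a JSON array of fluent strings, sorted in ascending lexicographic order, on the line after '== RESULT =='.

Regress step by step:
  through step 4 (grab(k4)): drop {have(k4)}, keep {open(d_office_bay), open(d_store_office)}, require {at(office), key_at(k4,office)}
    → {at(office), key_at(k4,office), open(d_office_bay), open(d_store_office)}
  through step 3 (move(store,office)): drop {at(office)}, keep {key_at(k4,office), open(d_office_bay), open(d_store_office)}, require {at(store), open(d_store_office)}
    → {at(store), key_at(k4,office), open(d_office_bay), open(d_store_office)}
  through step 2 (move(office,store)): drop {at(store)}, keep {key_at(k4,office), open(d_office_bay), open(d_store_office)}, require {at(office), open(d_store_office)}
    → {at(office), key_at(k4,office), open(d_office_bay), open(d_store_office)}
  through step 1 (unlock(d_store_office)): drop {open(d_store_office)}, keep {at(office), key_at(k4,office), open(d_office_bay)}, require {have(k4), locked(d_store_office)}
    → {at(office), have(k4), key_at(k4,office), locked(d_store_office), open(d_office_bay)}

== RESULT ==
["at(office)", "have(k4)", "key_at(k4,office)", "locked(d_store_office)", "open(d_office_bay)"]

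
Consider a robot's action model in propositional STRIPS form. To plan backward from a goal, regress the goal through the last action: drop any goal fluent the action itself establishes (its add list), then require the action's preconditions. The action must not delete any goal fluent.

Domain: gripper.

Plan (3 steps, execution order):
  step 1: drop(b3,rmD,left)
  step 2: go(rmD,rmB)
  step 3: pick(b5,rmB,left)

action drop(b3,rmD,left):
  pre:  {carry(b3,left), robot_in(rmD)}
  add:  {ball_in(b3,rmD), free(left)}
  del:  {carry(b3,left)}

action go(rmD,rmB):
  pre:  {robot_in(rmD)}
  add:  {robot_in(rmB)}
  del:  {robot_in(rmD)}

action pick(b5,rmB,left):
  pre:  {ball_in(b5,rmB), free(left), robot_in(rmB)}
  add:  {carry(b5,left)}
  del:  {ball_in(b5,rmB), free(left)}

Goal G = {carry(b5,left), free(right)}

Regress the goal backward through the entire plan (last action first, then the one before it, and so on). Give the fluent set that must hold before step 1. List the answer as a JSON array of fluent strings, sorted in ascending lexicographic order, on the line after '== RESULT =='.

Work backward from the goal:
  through step 3 (pick(b5,rmB,left)): drop {carry(b5,left)}, keep {free(right)}, require {ball_in(b5,rmB), free(left), robot_in(rmB)}
    → {ball_in(b5,rmB), free(left), free(right), robot_in(rmB)}
  through step 2 (go(rmD,rmB)): drop {robot_in(rmB)}, keep {ball_in(b5,rmB), free(left), free(right)}, require {robot_in(rmD)}
    → {ball_in(b5,rmB), free(left), free(right), robot_in(rmD)}
  through step 1 (drop(b3,rmD,left)): drop {free(left)}, keep {ball_in(b5,rmB), free(right), robot_in(rmD)}, require {carry(b3,left), robot_in(rmD)}
    → {ball_in(b5,rmB), carry(b3,left), free(right), robot_in(rmD)}

== RESULT ==
["ball_in(b5,rmB)", "carry(b3,left)", "free(right)", "robot_in(rmD)"]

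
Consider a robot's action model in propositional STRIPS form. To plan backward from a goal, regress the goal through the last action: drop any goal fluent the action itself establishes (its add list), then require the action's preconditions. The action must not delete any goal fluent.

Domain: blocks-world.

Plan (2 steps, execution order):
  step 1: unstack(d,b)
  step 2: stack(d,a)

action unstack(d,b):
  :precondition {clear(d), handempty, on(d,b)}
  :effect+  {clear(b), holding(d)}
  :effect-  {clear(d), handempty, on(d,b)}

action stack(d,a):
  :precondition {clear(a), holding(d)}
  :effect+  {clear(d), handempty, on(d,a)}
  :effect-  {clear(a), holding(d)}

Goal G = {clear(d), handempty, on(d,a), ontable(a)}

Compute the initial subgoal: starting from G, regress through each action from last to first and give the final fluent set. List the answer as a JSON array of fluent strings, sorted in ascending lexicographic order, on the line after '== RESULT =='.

Work backward from the goal:
  through step 2 (stack(d,a)): drop {clear(d), handempty, on(d,a)}, keep {ontable(a)}, require {clear(a), holding(d)}
    → {clear(a), holding(d), ontable(a)}
  through step 1 (unstack(d,b)): drop {holding(d)}, keep {clear(a), ontable(a)}, require {clear(d), handempty, on(d,b)}
    → {clear(a), clear(d), handempty, on(d,b), ontable(a)}

== RESULT ==
["clear(a)", "clear(d)", "handempty", "on(d,b)", "ontable(a)"]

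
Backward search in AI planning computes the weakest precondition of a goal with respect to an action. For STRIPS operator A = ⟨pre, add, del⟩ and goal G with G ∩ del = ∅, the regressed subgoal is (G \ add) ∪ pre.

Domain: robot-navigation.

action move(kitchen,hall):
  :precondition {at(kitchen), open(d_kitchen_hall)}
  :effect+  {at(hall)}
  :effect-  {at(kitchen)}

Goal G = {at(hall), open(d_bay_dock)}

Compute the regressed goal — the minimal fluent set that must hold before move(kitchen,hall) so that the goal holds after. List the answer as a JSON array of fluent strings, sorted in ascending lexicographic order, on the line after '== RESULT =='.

Compute (G \ add) ∪ pre:
  G ∩ del = {}  (empty — regression defined)
  G \ add = {at(hall), open(d_bay_dock)} \ {at(hall)} = {open(d_bay_dock)}
  ∪ pre   = {open(d_bay_dock)} ∪ {at(kitchen), open(d_kitchen_hall)}
          = {at(kitchen), open(d_bay_dock), open(d_kitchen_hall)}

== RESULT ==
["at(kitchen)", "open(d_bay_dock)", "open(d_kitchen_hall)"]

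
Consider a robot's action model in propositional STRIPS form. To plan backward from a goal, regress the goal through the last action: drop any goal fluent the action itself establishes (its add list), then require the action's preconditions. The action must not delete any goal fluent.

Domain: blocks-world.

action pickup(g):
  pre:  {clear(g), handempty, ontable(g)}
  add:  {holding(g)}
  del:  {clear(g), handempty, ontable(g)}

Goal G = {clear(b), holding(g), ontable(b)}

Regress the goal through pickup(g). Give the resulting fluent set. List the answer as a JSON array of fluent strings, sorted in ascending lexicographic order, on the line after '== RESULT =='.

Compute (G \ add) ∪ pre:
  G ∩ del = {}  (empty — regression defined)
  G \ add = {clear(b), holding(g), ontable(b)} \ {holding(g)} = {clear(b), ontable(b)}
  ∪ pre   = {clear(b), ontable(b)} ∪ {clear(g), handempty, ontable(g)}
          = {clear(b), clear(g), handempty, ontable(b), ontable(g)}

== RESULT ==
["clear(b)", "clear(g)", "handempty", "ontable(b)", "ontable(g)"]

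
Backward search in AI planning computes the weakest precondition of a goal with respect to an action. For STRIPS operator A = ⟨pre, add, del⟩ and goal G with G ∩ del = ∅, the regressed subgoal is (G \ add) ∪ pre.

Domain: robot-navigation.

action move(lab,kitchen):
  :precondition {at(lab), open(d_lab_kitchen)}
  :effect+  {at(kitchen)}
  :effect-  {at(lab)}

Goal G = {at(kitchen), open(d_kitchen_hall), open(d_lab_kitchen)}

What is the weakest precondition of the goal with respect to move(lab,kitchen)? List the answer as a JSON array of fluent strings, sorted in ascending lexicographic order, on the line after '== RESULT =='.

Regress:
  G ∩ del = {}  (empty — regression defined)
  G \ add = {at(kitchen), open(d_kitchen_hall), open(d_lab_kitchen)} \ {at(kitchen)} = {open(d_kitchen_hall), open(d_lab_kitchen)}
  ∪ pre   = {open(d_kitchen_hall), open(d_lab_kitchen)} ∪ {at(lab), open(d_lab_kitchen)}
          = {at(lab), open(d_kitchen_hall), open(d_lab_kitchen)}

== RESULT ==
["at(lab)", "open(d_kitchen_hall)", "open(d_lab_kitchen)"]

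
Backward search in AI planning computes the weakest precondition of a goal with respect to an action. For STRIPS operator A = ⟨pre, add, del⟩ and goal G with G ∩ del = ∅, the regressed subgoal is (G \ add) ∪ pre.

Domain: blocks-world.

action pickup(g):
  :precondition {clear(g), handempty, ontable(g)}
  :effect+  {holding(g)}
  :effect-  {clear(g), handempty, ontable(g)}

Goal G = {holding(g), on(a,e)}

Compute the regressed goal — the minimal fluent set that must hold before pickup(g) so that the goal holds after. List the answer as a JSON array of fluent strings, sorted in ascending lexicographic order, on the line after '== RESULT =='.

Regress:
  G ∩ del = {}  (empty — regression defined)
  G \ add = {holding(g), on(a,e)} \ {holding(g)} = {on(a,e)}
  ∪ pre   = {on(a,e)} ∪ {clear(g), handempty, ontable(g)}
          = {clear(g), handempty, on(a,e), ontable(g)}

== RESULT ==
["clear(g)", "handempty", "on(a,e)", "ontable(g)"]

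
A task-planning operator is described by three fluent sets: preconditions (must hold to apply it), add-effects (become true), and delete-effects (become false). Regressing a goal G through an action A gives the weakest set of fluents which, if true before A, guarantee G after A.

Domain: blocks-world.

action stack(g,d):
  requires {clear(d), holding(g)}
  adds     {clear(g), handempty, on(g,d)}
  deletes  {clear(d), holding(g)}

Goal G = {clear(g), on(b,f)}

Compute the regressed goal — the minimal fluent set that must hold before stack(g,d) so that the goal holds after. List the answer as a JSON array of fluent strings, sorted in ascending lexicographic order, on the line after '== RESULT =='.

Compute (G \ add) ∪ pre:
  G ∩ del = {}  (empty — regression defined)
  G \ add = {clear(g), on(b,f)} \ {clear(g), handempty, on(g,d)} = {on(b,f)}
  ∪ pre   = {on(b,f)} ∪ {clear(d), holding(g)}
          = {clear(d), holding(g), on(b,f)}

== RESULT ==
["clear(d)", "holding(g)", "on(b,f)"]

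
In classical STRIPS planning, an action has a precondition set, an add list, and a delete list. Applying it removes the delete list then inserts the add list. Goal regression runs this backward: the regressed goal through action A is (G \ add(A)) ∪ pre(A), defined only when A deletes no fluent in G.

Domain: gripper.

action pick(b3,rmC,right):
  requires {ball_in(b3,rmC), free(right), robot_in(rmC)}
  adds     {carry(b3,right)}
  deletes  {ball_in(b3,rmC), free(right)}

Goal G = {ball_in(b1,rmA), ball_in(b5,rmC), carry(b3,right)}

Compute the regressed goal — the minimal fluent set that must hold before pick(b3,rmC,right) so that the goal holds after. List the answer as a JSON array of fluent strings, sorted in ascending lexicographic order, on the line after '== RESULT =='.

Regress:
  G ∩ del = {}  (empty — regression defined)
  G \ add = {ball_in(b1,rmA), ball_in(b5,rmC), carry(b3,right)} \ {carry(b3,right)} = {ball_in(b1,rmA), ball_in(b5,rmC)}
  ∪ pre   = {ball_in(b1,rmA), ball_in(b5,rmC)} ∪ {ball_in(b3,rmC), free(right), robot_in(rmC)}
          = {ball_in(b1,rmA), ball_in(b3,rmC), ball_in(b5,rmC), free(right), robot_in(rmC)}

== RESULT ==
["ball_in(b1,rmA)", "ball_in(b3,rmC)", "ball_in(b5,rmC)", "free(right)", "robot_in(rmC)"]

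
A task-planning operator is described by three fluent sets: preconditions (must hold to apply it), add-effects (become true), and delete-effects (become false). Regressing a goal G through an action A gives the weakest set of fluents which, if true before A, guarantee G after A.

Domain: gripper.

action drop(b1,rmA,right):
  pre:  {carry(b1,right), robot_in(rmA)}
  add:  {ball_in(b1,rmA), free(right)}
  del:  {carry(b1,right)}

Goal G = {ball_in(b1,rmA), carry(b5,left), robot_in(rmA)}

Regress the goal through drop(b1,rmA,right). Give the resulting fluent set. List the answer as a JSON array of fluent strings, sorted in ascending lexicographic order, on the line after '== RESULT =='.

Regress:
  G ∩ del = {}  (empty — regression defined)
  G \ add = {ball_in(b1,rmA), carry(b5,left), robot_in(rmA)} \ {ball_in(b1,rmA), free(right)} = {carry(b5,left), robot_in(rmA)}
  ∪ pre   = {carry(b5,left), robot_in(rmA)} ∪ {carry(b1,right), robot_in(rmA)}
          = {carry(b1,right), carry(b5,left), robot_in(rmA)}

== RESULT ==
["carry(b1,right)", "carry(b5,left)", "robot_in(rmA)"]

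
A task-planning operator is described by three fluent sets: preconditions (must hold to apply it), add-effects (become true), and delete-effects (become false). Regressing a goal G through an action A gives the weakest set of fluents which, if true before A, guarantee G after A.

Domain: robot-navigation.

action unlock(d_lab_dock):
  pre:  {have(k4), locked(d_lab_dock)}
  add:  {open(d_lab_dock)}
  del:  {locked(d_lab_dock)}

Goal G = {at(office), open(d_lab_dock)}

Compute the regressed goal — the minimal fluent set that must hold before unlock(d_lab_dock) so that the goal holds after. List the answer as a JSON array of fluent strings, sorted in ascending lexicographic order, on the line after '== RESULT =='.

Compute (G \ add) ∪ pre:
  G ∩ del = {}  (empty — regression defined)
  G \ add = {at(office), open(d_lab_dock)} \ {open(d_lab_dock)} = {at(office)}
  ∪ pre   = {at(office)} ∪ {have(k4), locked(d_lab_dock)}
          = {at(office), have(k4), locked(d_lab_dock)}

== RESULT ==
["at(office)", "have(k4)", "locked(d_lab_dock)"]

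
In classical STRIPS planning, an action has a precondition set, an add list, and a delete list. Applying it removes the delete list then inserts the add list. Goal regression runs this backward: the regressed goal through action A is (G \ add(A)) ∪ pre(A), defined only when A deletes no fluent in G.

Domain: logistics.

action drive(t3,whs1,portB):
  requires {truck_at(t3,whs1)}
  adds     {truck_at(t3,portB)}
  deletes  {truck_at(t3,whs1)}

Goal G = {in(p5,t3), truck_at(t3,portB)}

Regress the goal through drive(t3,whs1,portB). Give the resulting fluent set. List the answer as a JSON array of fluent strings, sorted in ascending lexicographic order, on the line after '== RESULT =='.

Compute (G \ add) ∪ pre:
  G ∩ del = {}  (empty — regression defined)
  G \ add = {in(p5,t3), truck_at(t3,portB)} \ {truck_at(t3,portB)} = {in(p5,t3)}
  ∪ pre   = {in(p5,t3)} ∪ {truck_at(t3,whs1)}
          = {in(p5,t3), truck_at(t3,whs1)}

== RESULT ==
["in(p5,t3)", "truck_at(t3,whs1)"]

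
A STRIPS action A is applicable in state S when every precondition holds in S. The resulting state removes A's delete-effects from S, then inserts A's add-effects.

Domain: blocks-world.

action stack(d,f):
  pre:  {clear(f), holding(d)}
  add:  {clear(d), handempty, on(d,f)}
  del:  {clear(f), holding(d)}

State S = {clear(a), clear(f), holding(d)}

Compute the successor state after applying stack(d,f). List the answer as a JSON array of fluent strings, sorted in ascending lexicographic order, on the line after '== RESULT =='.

Compute (S \ del) ∪ add:
  pre ⊆ S: {clear(f), holding(d)} ⊆ S  — applicable
  S \ del = {clear(a)}
  ∪ add   = {clear(a), clear(d), handempty, on(d,f)}

== RESULT ==
["clear(a)", "clear(d)", "handempty", "on(d,f)"]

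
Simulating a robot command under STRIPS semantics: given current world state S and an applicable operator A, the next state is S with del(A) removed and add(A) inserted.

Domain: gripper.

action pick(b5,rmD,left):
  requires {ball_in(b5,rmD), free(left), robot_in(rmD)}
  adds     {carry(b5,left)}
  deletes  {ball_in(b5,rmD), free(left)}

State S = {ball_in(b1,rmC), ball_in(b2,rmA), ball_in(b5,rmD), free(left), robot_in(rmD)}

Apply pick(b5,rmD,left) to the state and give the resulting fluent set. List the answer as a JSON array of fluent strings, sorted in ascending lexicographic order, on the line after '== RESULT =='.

Progress:
  pre ⊆ S: {ball_in(b5,rmD), free(left), robot_in(rmD)} ⊆ S  — applicable
  S \ del = {ball_in(b1,rmC), ball_in(b2,rmA), robot_in(rmD)}
  ∪ add   = {ball_in(b1,rmC), ball_in(b2,rmA), carry(b5,left), robot_in(rmD)}

== RESULT ==
["ball_in(b1,rmC)", "ball_in(b2,rmA)", "carry(b5,left)", "robot_in(rmD)"]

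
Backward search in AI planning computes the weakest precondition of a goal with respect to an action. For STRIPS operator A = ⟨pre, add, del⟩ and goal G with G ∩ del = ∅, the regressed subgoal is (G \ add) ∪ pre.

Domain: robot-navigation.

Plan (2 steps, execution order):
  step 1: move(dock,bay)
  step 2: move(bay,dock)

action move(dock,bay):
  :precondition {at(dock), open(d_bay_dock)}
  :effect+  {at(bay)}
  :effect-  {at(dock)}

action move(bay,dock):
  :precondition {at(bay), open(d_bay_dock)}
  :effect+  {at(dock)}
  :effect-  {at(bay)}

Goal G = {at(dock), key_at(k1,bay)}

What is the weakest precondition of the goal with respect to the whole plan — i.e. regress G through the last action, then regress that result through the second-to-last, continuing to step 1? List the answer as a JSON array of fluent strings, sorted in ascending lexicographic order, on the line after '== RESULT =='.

Regress step by step:
  through step 2 (move(bay,dock)): drop {at(dock)}, keep {key_at(k1,bay)}, require {at(bay), open(d_bay_dock)}
    → {at(bay), key_at(k1,bay), open(d_bay_dock)}
  through step 1 (move(dock,bay)): drop {at(bay)}, keep {key_at(k1,bay), open(d_bay_dock)}, require {at(dock), open(d_bay_dock)}
    → {at(dock), key_at(k1,bay), open(d_bay_dock)}

== RESULT ==
["at(dock)", "key_at(k1,bay)", "open(d_bay_dock)"]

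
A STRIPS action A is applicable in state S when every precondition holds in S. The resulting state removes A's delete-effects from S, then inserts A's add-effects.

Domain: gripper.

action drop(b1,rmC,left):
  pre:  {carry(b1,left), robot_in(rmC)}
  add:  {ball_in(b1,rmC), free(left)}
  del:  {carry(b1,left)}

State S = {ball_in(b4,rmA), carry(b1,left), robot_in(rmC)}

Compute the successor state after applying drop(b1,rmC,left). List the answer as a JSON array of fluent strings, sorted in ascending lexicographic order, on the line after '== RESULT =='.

Progress:
  pre ⊆ S: {carry(b1,left), robot_in(rmC)} ⊆ S  — applicable
  S \ del = {ball_in(b4,rmA), robot_in(rmC)}
  ∪ add   = {ball_in(b1,rmC), ball_in(b4,rmA), free(left), robot_in(rmC)}

== RESULT ==
["ball_in(b1,rmC)", "ball_in(b4,rmA)", "free(left)", "robot_in(rmC)"]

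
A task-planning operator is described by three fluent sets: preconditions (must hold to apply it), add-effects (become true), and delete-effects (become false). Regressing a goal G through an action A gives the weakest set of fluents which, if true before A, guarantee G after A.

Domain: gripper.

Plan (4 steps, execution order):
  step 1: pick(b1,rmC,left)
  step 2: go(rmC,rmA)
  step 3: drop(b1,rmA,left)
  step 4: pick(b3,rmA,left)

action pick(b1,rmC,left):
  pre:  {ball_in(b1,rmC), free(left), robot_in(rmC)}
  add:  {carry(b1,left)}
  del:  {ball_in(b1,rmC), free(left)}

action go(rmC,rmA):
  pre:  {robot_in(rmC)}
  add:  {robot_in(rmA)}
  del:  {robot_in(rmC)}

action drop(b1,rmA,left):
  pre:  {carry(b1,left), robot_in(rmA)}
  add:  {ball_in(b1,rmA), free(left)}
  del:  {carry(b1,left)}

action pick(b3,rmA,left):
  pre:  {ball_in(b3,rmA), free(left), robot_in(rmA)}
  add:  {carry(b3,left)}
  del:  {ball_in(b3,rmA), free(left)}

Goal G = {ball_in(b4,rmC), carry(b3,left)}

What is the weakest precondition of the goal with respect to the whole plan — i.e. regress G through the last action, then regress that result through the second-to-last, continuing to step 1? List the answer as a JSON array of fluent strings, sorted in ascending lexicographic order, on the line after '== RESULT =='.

Work backward from the goal:
  through step 4 (pick(b3,rmA,left)): drop {carry(b3,left)}, keep {ball_in(b4,rmC)}, require {ball_in(b3,rmA), free(left), robot_in(rmA)}
    → {ball_in(b3,rmA), ball_in(b4,rmC), free(left), robot_in(rmA)}
  through step 3 (drop(b1,rmA,left)): drop {free(left)}, keep {ball_in(b3,rmA), ball_in(b4,rmC), robot_in(rmA)}, require {carry(b1,left), robot_in(rmA)}
    → {ball_in(b3,rmA), ball_in(b4,rmC), carry(b1,left), robot_in(rmA)}
  through step 2 (go(rmC,rmA)): drop {robot_in(rmA)}, keep {ball_in(b3,rmA), ball_in(b4,rmC), carry(b1,left)}, require {robot_in(rmC)}
    → {ball_in(b3,rmA), ball_in(b4,rmC), carry(b1,left), robot_in(rmC)}
  through step 1 (pick(b1,rmC,left)): drop {carry(b1,left)}, keep {ball_in(b3,rmA), ball_in(b4,rmC), robot_in(rmC)}, require {ball_in(b1,rmC), free(left), robot_in(rmC)}
    → {ball_in(b1,rmC), ball_in(b3,rmA), ball_in(b4,rmC), free(left), robot_in(rmC)}

== RESULT ==
["ball_in(b1,rmC)", "ball_in(b3,rmA)", "ball_in(b4,rmC)", "free(left)", "robot_in(rmC)"]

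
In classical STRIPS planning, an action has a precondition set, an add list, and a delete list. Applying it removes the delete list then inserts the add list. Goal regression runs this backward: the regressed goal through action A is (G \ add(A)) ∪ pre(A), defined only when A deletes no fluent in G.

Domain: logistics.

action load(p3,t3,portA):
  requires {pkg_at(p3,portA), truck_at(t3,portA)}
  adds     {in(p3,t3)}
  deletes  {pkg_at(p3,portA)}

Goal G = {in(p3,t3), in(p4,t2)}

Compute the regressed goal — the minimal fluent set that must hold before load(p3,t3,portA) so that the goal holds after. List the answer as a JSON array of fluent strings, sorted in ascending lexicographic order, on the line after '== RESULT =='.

Compute (G \ add) ∪ pre:
  G ∩ del = {}  (empty — regression defined)
  G \ add = {in(p3,t3), in(p4,t2)} \ {in(p3,t3)} = {in(p4,t2)}
  ∪ pre   = {in(p4,t2)} ∪ {pkg_at(p3,portA), truck_at(t3,portA)}
          = {in(p4,t2), pkg_at(p3,portA), truck_at(t3,portA)}

== RESULT ==
["in(p4,t2)", "pkg_at(p3,portA)", "truck_at(t3,portA)"]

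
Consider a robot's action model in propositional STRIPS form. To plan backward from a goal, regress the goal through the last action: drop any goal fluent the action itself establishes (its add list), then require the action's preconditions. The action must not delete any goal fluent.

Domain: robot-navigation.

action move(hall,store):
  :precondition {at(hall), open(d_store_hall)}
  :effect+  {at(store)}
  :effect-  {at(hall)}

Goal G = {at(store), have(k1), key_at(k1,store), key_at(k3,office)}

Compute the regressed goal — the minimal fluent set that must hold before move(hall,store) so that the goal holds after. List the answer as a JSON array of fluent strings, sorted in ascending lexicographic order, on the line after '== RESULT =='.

Regress:
  G ∩ del = {}  (empty — regression defined)
  G \ add = {at(store), have(k1), key_at(k1,store), key_at(k3,office)} \ {at(store)} = {have(k1), key_at(k1,store), key_at(k3,office)}
  ∪ pre   = {have(k1), key_at(k1,store), key_at(k3,office)} ∪ {at(hall), open(d_store_hall)}
          = {at(hall), have(k1), key_at(k1,store), key_at(k3,office), open(d_store_hall)}

== RESULT ==
["at(hall)", "have(k1)", "key_at(k1,store)", "key_at(k3,office)", "open(d_store_hall)"]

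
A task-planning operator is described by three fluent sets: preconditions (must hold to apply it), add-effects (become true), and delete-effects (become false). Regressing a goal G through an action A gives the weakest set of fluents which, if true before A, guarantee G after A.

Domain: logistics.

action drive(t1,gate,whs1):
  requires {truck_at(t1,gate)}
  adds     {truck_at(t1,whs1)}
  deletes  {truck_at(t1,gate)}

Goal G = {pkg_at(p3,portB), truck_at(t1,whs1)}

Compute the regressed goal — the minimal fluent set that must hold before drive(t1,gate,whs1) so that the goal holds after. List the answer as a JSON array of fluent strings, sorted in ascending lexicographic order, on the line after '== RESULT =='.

Compute (G \ add) ∪ pre:
  G ∩ del = {}  (empty — regression defined)
  G \ add = {pkg_at(p3,portB), truck_at(t1,whs1)} \ {truck_at(t1,whs1)} = {pkg_at(p3,portB)}
  ∪ pre   = {pkg_at(p3,portB)} ∪ {truck_at(t1,gate)}
          = {pkg_at(p3,portB), truck_at(t1,gate)}

== RESULT ==
["pkg_at(p3,portB)", "truck_at(t1,gate)"]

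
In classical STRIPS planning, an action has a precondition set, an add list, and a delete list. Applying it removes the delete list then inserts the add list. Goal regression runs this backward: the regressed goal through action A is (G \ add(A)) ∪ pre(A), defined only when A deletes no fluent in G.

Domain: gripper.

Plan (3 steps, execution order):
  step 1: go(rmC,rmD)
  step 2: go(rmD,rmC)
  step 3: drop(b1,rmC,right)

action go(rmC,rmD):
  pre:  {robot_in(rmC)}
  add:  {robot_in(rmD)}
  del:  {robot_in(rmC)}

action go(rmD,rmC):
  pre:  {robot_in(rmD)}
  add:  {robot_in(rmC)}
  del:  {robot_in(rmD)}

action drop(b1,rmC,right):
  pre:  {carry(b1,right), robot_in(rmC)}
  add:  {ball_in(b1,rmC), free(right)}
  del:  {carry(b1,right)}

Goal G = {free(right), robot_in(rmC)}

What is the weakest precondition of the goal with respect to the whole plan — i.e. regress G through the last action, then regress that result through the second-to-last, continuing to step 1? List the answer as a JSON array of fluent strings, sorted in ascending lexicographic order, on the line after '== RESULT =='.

Regress step by step:
  through step 3 (drop(b1,rmC,right)): drop {free(right)}, keep {robot_in(rmC)}, require {carry(b1,right), robot_in(rmC)}
    → {carry(b1,right), robot_in(rmC)}
  through step 2 (go(rmD,rmC)): drop {robot_in(rmC)}, keep {carry(b1,right)}, require {robot_in(rmD)}
    → {carry(b1,right), robot_in(rmD)}
  through step 1 (go(rmC,rmD)): drop {robot_in(rmD)}, keep {carry(b1,right)}, require {robot_in(rmC)}
    → {carry(b1,right), robot_in(rmC)}

== RESULT ==
["carry(b1,right)", "robot_in(rmC)"]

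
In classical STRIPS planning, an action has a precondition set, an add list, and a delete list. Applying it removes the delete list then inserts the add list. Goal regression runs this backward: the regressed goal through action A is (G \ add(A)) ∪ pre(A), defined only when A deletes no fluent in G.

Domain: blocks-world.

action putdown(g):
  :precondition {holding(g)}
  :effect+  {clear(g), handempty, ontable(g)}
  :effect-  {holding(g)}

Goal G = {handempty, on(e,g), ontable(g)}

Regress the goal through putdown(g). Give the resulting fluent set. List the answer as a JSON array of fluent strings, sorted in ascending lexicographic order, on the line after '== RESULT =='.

Compute (G \ add) ∪ pre:
  G ∩ del = {}  (empty — regression defined)
  G \ add = {handempty, on(e,g), ontable(g)} \ {clear(g), handempty, ontable(g)} = {on(e,g)}
  ∪ pre   = {on(e,g)} ∪ {holding(g)}
          = {holding(g), on(e,g)}

== RESULT ==
["holding(g)", "on(e,g)"]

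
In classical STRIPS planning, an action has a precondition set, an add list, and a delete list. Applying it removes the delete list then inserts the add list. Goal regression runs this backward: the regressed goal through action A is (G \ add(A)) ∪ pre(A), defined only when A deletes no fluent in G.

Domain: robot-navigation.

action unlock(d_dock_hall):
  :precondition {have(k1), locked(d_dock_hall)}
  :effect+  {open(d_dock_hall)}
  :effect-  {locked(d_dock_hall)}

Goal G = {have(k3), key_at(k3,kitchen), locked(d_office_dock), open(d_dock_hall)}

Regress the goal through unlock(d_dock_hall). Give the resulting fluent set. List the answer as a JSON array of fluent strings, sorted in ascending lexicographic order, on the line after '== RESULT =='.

Regress:
  G ∩ del = {}  (empty — regression defined)
  G \ add = {have(k3), key_at(k3,kitchen), locked(d_office_dock), open(d_dock_hall)} \ {open(d_dock_hall)} = {have(k3), key_at(k3,kitchen), locked(d_office_dock)}
  ∪ pre   = {have(k3), key_at(k3,kitchen), locked(d_office_dock)} ∪ {have(k1), locked(d_dock_hall)}
          = {have(k1), have(k3), key_at(k3,kitchen), locked(d_dock_hall), locked(d_office_dock)}

== RESULT ==
["have(k1)", "have(k3)", "key_at(k3,kitchen)", "locked(d_dock_hall)", "locked(d_office_dock)"]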